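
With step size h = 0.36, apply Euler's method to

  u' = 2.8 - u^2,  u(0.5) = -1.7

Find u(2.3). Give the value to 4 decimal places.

Euler: u_{n+1} = u_n + h·f(t_n, u_n).
t=0.500000, u=-1.700000: f=-0.090000 → u ← -1.700000 + 0.36·(-0.090000) = -1.732400
t=0.860000, u=-1.732400: f=-0.201210 → u ← -1.732400 + 0.36·(-0.201210) = -1.804836
t=1.220000, u=-1.804836: f=-0.457431 → u ← -1.804836 + 0.36·(-0.457431) = -1.969511
t=1.580000, u=-1.969511: f=-1.078973 → u ← -1.969511 + 0.36·(-1.078973) = -2.357941
t=1.940000, u=-2.357941: f=-2.759885 → u ← -2.357941 + 0.36·(-2.759885) = -3.351500
u(2.3) ≈ -3.3515

-3.3515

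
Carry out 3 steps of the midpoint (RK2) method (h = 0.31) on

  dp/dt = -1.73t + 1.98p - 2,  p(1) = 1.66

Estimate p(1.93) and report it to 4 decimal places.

Midpoint: k1 = f(t_n, p_n); k2 = f(t_n + h/2, p_n + (h/2)·k1); p_{n+1} = p_n + h·k2.
t=1.000000, p=1.660000:
  k1 = f(1.000000, 1.660000) = -0.443200
  k2 = f(1.155000, 1.591304) = -0.847368
  p ← 1.660000 + 0.31·(-0.847368) = 1.397316
t=1.310000, p=1.397316:
  k1 = f(1.310000, 1.397316) = -1.499615
  k2 = f(1.465000, 1.164876) = -2.227996
  p ← 1.397316 + 0.31·(-2.227996) = 0.706637
t=1.620000, p=0.706637:
  k1 = f(1.620000, 0.706637) = -3.403459
  k2 = f(1.775000, 0.179101) = -4.716130
  p ← 0.706637 + 0.31·(-4.716130) = -0.755363
p(1.93) ≈ -0.7554

-0.7554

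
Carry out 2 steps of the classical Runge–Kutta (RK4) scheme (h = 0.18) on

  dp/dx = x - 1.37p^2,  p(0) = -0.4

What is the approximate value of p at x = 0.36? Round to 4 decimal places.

RK4: k1 = f(x_n, p_n); k2 = f(x_n + h/2, p_n + (h/2)·k1); k3 = f(x_n + h/2, p_n + (h/2)·k2); k4 = f(x_n + h, p_n + h·k3); p_{n+1} = p_n + (h/6)·(k1 + 2k2 + 2k3 + k4).
x=0.000000, p=-0.400000:
  k1 = f(0.000000, -0.400000) = -0.219200
  k2 = f(0.090000, -0.419728) = -0.151355
  k3 = f(0.090000, -0.413622) = -0.144384
  k4 = f(0.180000, -0.425989) = -0.068609
  p ← -0.400000 + (0.18/6)·(k1 + 2k2 + 2k3 + k4) = -0.426379
x=0.180000, p=-0.426379:
  k1 = f(0.180000, -0.426379) = -0.069064
  k2 = f(0.270000, -0.432594) = 0.013621
  k3 = f(0.270000, -0.425153) = 0.022366
  k4 = f(0.360000, -0.422353) = 0.115617
  p ← -0.426379 + (0.18/6)·(k1 + 2k2 + 2k3 + k4) = -0.422823
p(0.36) ≈ -0.4228

-0.4228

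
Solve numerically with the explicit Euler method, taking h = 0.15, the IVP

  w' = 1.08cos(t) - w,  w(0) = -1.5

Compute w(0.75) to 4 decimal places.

Euler: w_{n+1} = w_n + h·f(t_n, w_n).
t=0.000000, w=-1.500000: f=2.580000 → w ← -1.500000 + 0.15·2.580000 = -1.113000
t=0.150000, w=-1.113000: f=2.180873 → w ← -1.113000 + 0.15·2.180873 = -0.785869
t=0.300000, w=-0.785869: f=1.817632 → w ← -0.785869 + 0.15·1.817632 = -0.513224
t=0.450000, w=-0.513224: f=1.485707 → w ← -0.513224 + 0.15·1.485707 = -0.290368
t=0.600000, w=-0.290368: f=1.181731 → w ← -0.290368 + 0.15·1.181731 = -0.113109
w(0.75) ≈ -0.1131

-0.1131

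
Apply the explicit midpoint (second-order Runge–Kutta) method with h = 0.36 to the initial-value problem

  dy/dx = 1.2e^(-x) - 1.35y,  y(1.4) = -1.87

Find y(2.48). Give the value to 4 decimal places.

Midpoint: k1 = f(x_n, y_n); k2 = f(x_n + h/2, y_n + (h/2)·k1); y_{n+1} = y_n + h·k2.
x=1.400000, y=-1.870000:
  k1 = f(1.400000, -1.870000) = 2.820416
  k2 = f(1.580000, -1.362325) = 2.086309
  y ← -1.870000 + 0.36·2.086309 = -1.118929
x=1.760000, y=-1.118929:
  k1 = f(1.760000, -1.118929) = 1.717008
  k2 = f(1.940000, -0.809867) = 1.265766
  y ← -1.118929 + 0.36·1.265766 = -0.663253
x=2.120000, y=-0.663253:
  k1 = f(2.120000, -0.663253) = 1.039430
  k2 = f(2.300000, -0.476156) = 0.763121
  y ← -0.663253 + 0.36·0.763121 = -0.388530
y(2.48) ≈ -0.3885

-0.3885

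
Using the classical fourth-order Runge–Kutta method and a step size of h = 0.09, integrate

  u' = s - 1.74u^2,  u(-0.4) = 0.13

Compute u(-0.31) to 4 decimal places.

0.0961

RK4: k1 = f(s_n, u_n); k2 = f(s_n + h/2, u_n + (h/2)·k1); k3 = f(s_n + h/2, u_n + (h/2)·k2); k4 = f(s_n + h, u_n + h·k3); u_{n+1} = u_n + (h/6)·(k1 + 2k2 + 2k3 + k4).
s=-0.400000, u=0.130000:
  k1 = f(-0.400000, 0.130000) = -0.429406
  k2 = f(-0.355000, 0.110677) = -0.376314
  k3 = f(-0.355000, 0.113066) = -0.377244
  k4 = f(-0.310000, 0.096048) = -0.326052
  u ← 0.130000 + (0.09/6)·(k1 + 2k2 + 2k3 + k4) = 0.096061
u(-0.31) ≈ 0.0961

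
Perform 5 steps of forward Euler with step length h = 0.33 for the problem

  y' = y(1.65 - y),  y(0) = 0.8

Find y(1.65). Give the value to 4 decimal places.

1.5844

Euler: y_{n+1} = y_n + h·f(s_n, y_n).
s=0.000000, y=0.800000: f=0.680000 → y ← 0.800000 + 0.33·0.680000 = 1.024400
s=0.330000, y=1.024400: f=0.640865 → y ← 1.024400 + 0.33·0.640865 = 1.235885
s=0.660000, y=1.235885: f=0.511798 → y ← 1.235885 + 0.33·0.511798 = 1.404779
s=0.990000, y=1.404779: f=0.344482 → y ← 1.404779 + 0.33·0.344482 = 1.518458
s=1.320000, y=1.518458: f=0.199741 → y ← 1.518458 + 0.33·0.199741 = 1.584372
y(1.65) ≈ 1.5844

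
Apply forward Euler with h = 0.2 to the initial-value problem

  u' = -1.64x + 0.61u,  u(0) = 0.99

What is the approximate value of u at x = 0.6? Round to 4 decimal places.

1.1935

Euler: u_{n+1} = u_n + h·f(x_n, u_n).
x=0.000000, u=0.990000: f=0.603900 → u ← 0.990000 + 0.2·0.603900 = 1.110780
x=0.200000, u=1.110780: f=0.349576 → u ← 1.110780 + 0.2·0.349576 = 1.180695
x=0.400000, u=1.180695: f=0.064224 → u ← 1.180695 + 0.2·0.064224 = 1.193540
u(0.6) ≈ 1.1935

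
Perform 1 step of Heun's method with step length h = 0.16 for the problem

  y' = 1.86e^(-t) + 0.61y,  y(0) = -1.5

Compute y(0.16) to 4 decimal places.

-1.3634

Heun: k1 = f(t_n, y_n); k2 = f(t_n + h, y_n + h·k1); y_{n+1} = y_n + (h/2)·(k1 + k2).
t=0.000000, y=-1.500000:
  k1 = f(0.000000, -1.500000) = 0.945000
  k2 = f(0.160000, -1.348800) = 0.762219
  y ← -1.500000 + (0.16/2)·(0.945000 + 0.762219) = -1.363422
y(0.16) ≈ -1.3634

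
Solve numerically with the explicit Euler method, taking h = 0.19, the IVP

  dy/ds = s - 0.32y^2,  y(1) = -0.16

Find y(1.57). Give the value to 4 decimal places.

0.5128

Euler: y_{n+1} = y_n + h·f(s_n, y_n).
s=1.000000, y=-0.160000: f=0.991808 → y ← -0.160000 + 0.19·0.991808 = 0.028444
s=1.190000, y=0.028444: f=1.189741 → y ← 0.028444 + 0.19·1.189741 = 0.254494
s=1.380000, y=0.254494: f=1.359274 → y ← 0.254494 + 0.19·1.359274 = 0.512756
y(1.57) ≈ 0.5128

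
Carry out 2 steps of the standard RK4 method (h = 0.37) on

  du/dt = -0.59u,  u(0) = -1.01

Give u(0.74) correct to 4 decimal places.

RK4: k1 = f(t_n, u_n); k2 = f(t_n + h/2, u_n + (h/2)·k1); k3 = f(t_n + h/2, u_n + (h/2)·k2); k4 = f(t_n + h, u_n + h·k3); u_{n+1} = u_n + (h/6)·(k1 + 2k2 + 2k3 + k4).
t=0.000000, u=-1.010000:
  k1 = f(0.000000, -1.010000) = 0.595900
  k2 = f(0.185000, -0.899759) = 0.530858
  k3 = f(0.185000, -0.911791) = 0.537957
  k4 = f(0.370000, -0.810956) = 0.478464
  u ← -1.010000 + (0.37/6)·(k1 + 2k2 + 2k3 + k4) = -0.811927
t=0.370000, u=-0.811927:
  k1 = f(0.370000, -0.811927) = 0.479037
  k2 = f(0.555000, -0.723305) = 0.426750
  k3 = f(0.555000, -0.732978) = 0.432457
  k4 = f(0.740000, -0.651918) = 0.384632
  u ← -0.811927 + (0.37/6)·(k1 + 2k2 + 2k3 + k4) = -0.652699
u(0.74) ≈ -0.6527

-0.6527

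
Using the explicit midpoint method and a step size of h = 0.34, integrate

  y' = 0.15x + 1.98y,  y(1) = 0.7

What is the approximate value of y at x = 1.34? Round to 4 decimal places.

1.4067

Midpoint: k1 = f(x_n, y_n); k2 = f(x_n + h/2, y_n + (h/2)·k1); y_{n+1} = y_n + h·k2.
x=1.000000, y=0.700000:
  k1 = f(1.000000, 0.700000) = 1.536000
  k2 = f(1.170000, 0.961120) = 2.078518
  y ← 0.700000 + 0.34·2.078518 = 1.406696
y(1.34) ≈ 1.4067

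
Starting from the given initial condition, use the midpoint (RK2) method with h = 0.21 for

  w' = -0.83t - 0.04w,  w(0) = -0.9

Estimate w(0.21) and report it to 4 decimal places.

Midpoint: k1 = f(t_n, w_n); k2 = f(t_n + h/2, w_n + (h/2)·k1); w_{n+1} = w_n + h·k2.
t=0.000000, w=-0.900000:
  k1 = f(0.000000, -0.900000) = 0.036000
  k2 = f(0.105000, -0.896220) = -0.051301
  w ← -0.900000 + 0.21·(-0.051301) = -0.910773
w(0.21) ≈ -0.9108

-0.9108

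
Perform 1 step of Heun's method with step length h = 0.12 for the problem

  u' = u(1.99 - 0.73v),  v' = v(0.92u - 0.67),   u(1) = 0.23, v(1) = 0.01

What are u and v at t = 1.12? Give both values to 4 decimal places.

Heun on (u,v): k1 = f(t_n, state_n); k2 = f(t_n + h, state_n + h·k1); state_{n+1} = state_n + (h/2)·(k1 + k2).
1.000000: (0.230000, 0.010000)
  k1 = (0.456021, -0.004584)
  predictor → (0.284723, 0.009450)
  k2 = (0.564634, -0.003856)
  → (0.291239, 0.009494)
(u(1.12), v(1.12)) ≈ (0.2912, 0.0095)

0.2912, 0.0095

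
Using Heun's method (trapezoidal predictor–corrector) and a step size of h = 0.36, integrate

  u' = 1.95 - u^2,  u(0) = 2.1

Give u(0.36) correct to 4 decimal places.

1.7427

Heun: k1 = f(s_n, u_n); k2 = f(s_n + h, u_n + h·k1); u_{n+1} = u_n + (h/2)·(k1 + k2).
s=0.000000, u=2.100000:
  k1 = f(0.000000, 2.100000) = -2.460000
  k2 = f(0.360000, 1.214400) = 0.475233
  u ← 2.100000 + (0.36/2)·(-2.460000 + 0.475233) = 1.742742
u(0.36) ≈ 1.7427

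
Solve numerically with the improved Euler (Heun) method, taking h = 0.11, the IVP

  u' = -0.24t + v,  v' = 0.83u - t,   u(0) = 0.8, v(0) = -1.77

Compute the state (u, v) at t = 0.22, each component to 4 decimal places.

0.4176, -1.6833

Heun on (u,v): k1 = f(t_n, state_n); k2 = f(t_n + h, state_n + h·k1); state_{n+1} = state_n + (h/2)·(k1 + k2).
0.000000: (0.800000, -1.770000)
  k1 = (-1.770000, 0.664000)
  predictor → (0.605300, -1.696960)
  k2 = (-1.723360, 0.392399)
  → (0.607865, -1.711898)
0.110000: (0.607865, -1.711898)
  k1 = (-1.738298, 0.394528)
  predictor → (0.416652, -1.668500)
  k2 = (-1.721300, 0.125822)
  → (0.417587, -1.683279)
(u(0.22), v(0.22)) ≈ (0.4176, -1.6833)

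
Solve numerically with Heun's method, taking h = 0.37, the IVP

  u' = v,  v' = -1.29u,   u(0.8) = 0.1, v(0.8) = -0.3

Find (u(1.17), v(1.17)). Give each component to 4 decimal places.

-0.0198, -0.3212

Heun on (u,v): k1 = f(s_n, state_n); k2 = f(s_n + h, state_n + h·k1); state_{n+1} = state_n + (h/2)·(k1 + k2).
0.800000: (0.100000, -0.300000)
  k1 = (-0.300000, -0.129000)
  predictor → (-0.011000, -0.347730)
  k2 = (-0.347730, 0.014190)
  → (-0.019830, -0.321240)
(u(1.17), v(1.17)) ≈ (-0.0198, -0.3212)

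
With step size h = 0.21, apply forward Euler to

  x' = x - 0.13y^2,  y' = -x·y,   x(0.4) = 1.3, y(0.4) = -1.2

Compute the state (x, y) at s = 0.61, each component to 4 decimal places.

Euler on (x,y): x_{n+1} = x_n + h·x', y_{n+1} = y_n + h·y'.
0.400000: (1.300000, -1.200000); f=(1.112800, 1.560000) → (1.533688, -0.872400)
(x(0.61), y(0.61)) ≈ (1.5337, -0.8724)

1.5337, -0.8724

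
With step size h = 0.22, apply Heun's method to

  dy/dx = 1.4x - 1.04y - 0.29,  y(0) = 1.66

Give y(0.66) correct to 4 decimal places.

0.9544

Heun: k1 = f(x_n, y_n); k2 = f(x_n + h, y_n + h·k1); y_{n+1} = y_n + (h/2)·(k1 + k2).
x=0.000000, y=1.660000:
  k1 = f(0.000000, 1.660000) = -2.016400
  k2 = f(0.220000, 1.216392) = -1.247048
  y ← 1.660000 + (0.22/2)·(-2.016400 + (-1.247048)) = 1.301021
x=0.220000, y=1.301021:
  k1 = f(0.220000, 1.301021) = -1.335062
  k2 = f(0.440000, 1.007307) = -0.721599
  y ← 1.301021 + (0.22/2)·(-1.335062 + (-0.721599)) = 1.074788
x=0.440000, y=1.074788:
  k1 = f(0.440000, 1.074788) = -0.791780
  k2 = f(0.660000, 0.900597) = -0.302620
  y ← 1.074788 + (0.22/2)·(-0.791780 + (-0.302620)) = 0.954404
y(0.66) ≈ 0.9544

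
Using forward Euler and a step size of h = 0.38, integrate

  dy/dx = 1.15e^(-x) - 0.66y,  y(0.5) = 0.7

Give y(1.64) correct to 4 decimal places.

Euler: y_{n+1} = y_n + h·f(x_n, y_n).
x=0.500000, y=0.700000: f=0.235510 → y ← 0.700000 + 0.38·0.235510 = 0.789494
x=0.880000, y=0.789494: f=-0.044066 → y ← 0.789494 + 0.38·(-0.044066) = 0.772749
x=1.260000, y=0.772749: f=-0.183812 → y ← 0.772749 + 0.38·(-0.183812) = 0.702900
y(1.64) ≈ 0.7029

0.7029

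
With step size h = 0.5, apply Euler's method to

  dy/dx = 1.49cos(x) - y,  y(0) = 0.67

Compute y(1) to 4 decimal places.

1.1938

Euler: y_{n+1} = y_n + h·f(x_n, y_n).
x=0.000000, y=0.670000: f=0.820000 → y ← 0.670000 + 0.5·0.820000 = 1.080000
x=0.500000, y=1.080000: f=0.227598 → y ← 1.080000 + 0.5·0.227598 = 1.193799
y(1) ≈ 1.1938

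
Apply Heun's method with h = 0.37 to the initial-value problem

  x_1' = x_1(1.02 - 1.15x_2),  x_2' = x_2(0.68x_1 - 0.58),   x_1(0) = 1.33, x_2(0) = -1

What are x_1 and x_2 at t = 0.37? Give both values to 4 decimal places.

Heun on (x_1,x_2): k1 = f(t_n, state_n); k2 = f(t_n + h, state_n + h·k1); state_{n+1} = state_n + (h/2)·(k1 + k2).
0.000000: (1.330000, -1.000000)
  k1 = (2.886100, -0.324400)
  predictor → (2.397857, -1.120028)
  k2 = (5.534331, -1.176637)
  → (2.887780, -1.277692)
(x_1(0.37), x_2(0.37)) ≈ (2.8878, -1.2777)

2.8878, -1.2777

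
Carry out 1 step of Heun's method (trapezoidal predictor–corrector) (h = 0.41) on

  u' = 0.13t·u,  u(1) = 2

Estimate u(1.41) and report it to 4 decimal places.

2.1325

Heun: k1 = f(t_n, u_n); k2 = f(t_n + h, u_n + h·k1); u_{n+1} = u_n + (h/2)·(k1 + k2).
t=1.000000, u=2.000000:
  k1 = f(1.000000, 2.000000) = 0.260000
  k2 = f(1.410000, 2.106600) = 0.386140
  u ← 2.000000 + (0.41/2)·(0.260000 + 0.386140) = 2.132459
u(1.41) ≈ 2.1325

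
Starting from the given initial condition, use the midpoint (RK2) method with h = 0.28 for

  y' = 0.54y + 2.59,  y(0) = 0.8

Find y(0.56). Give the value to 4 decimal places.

Midpoint: k1 = f(s_n, y_n); k2 = f(s_n + h/2, y_n + (h/2)·k1); y_{n+1} = y_n + h·k2.
s=0.000000, y=0.800000:
  k1 = f(0.000000, 0.800000) = 3.022000
  k2 = f(0.140000, 1.223080) = 3.250463
  y ← 0.800000 + 0.28·3.250463 = 1.710130
s=0.280000, y=1.710130:
  k1 = f(0.280000, 1.710130) = 3.513470
  k2 = f(0.420000, 2.202016) = 3.779088
  y ← 1.710130 + 0.28·3.779088 = 2.768274
y(0.56) ≈ 2.7683

2.7683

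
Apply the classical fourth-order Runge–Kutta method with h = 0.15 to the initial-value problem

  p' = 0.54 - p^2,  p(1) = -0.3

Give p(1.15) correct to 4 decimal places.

-0.2296

RK4: k1 = f(s_n, p_n); k2 = f(s_n + h/2, p_n + (h/2)·k1); k3 = f(s_n + h/2, p_n + (h/2)·k2); k4 = f(s_n + h, p_n + h·k3); p_{n+1} = p_n + (h/6)·(k1 + 2k2 + 2k3 + k4).
s=1.000000, p=-0.300000:
  k1 = f(1.000000, -0.300000) = 0.450000
  k2 = f(1.075000, -0.266250) = 0.469111
  k3 = f(1.075000, -0.264817) = 0.469872
  k4 = f(1.150000, -0.229519) = 0.487321
  p ← -0.300000 + (0.15/6)·(k1 + 2k2 + 2k3 + k4) = -0.229618
p(1.15) ≈ -0.2296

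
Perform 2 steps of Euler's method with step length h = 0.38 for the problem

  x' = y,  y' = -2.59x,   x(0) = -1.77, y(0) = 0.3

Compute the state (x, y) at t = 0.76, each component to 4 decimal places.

-0.8800, 3.6719

Euler on (x,y): x_{n+1} = x_n + h·x', y_{n+1} = y_n + h·y'.
0.000000: (-1.770000, 0.300000); f=(0.300000, 4.584300) → (-1.656000, 2.042034)
0.380000: (-1.656000, 2.042034); f=(2.042034, 4.289040) → (-0.880027, 3.671869)
(x(0.76), y(0.76)) ≈ (-0.8800, 3.6719)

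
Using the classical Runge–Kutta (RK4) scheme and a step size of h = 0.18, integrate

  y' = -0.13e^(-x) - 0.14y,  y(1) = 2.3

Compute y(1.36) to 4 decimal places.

RK4: k1 = f(x_n, y_n); k2 = f(x_n + h/2, y_n + (h/2)·k1); k3 = f(x_n + h/2, y_n + (h/2)·k2); k4 = f(x_n + h, y_n + h·k3); y_{n+1} = y_n + (h/6)·(k1 + 2k2 + 2k3 + k4).
x=1.000000, y=2.300000:
  k1 = f(1.000000, 2.300000) = -0.369824
  k2 = f(1.090000, 2.266716) = -0.361048
  k3 = f(1.090000, 2.267506) = -0.361159
  k4 = f(1.180000, 2.234991) = -0.352845
  y ← 2.300000 + (0.18/6)·(k1 + 2k2 + 2k3 + k4) = 2.234987
x=1.180000, y=2.234987:
  k1 = f(1.180000, 2.234987) = -0.352844
  k2 = f(1.270000, 2.203231) = -0.344961
  k3 = f(1.270000, 2.203941) = -0.345060
  k4 = f(1.360000, 2.172877) = -0.337569
  y ← 2.234987 + (0.18/6)·(k1 + 2k2 + 2k3 + k4) = 2.172874
y(1.36) ≈ 2.1729

2.1729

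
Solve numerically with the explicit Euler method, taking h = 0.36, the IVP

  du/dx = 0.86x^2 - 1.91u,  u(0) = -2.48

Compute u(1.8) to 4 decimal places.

0.7643

Euler: u_{n+1} = u_n + h·f(x_n, u_n).
x=0.000000, u=-2.480000: f=4.736800 → u ← -2.480000 + 0.36·4.736800 = -0.774752
x=0.360000, u=-0.774752: f=1.591232 → u ← -0.774752 + 0.36·1.591232 = -0.201908
x=0.720000, u=-0.201908: f=0.831469 → u ← -0.201908 + 0.36·0.831469 = 0.097420
x=1.080000, u=0.097420: f=0.817031 → u ← 0.097420 + 0.36·0.817031 = 0.391552
x=1.440000, u=0.391552: f=1.035432 → u ← 0.391552 + 0.36·1.035432 = 0.764307
u(1.8) ≈ 0.7643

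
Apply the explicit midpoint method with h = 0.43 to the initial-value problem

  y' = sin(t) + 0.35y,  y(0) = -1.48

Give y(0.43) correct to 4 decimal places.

-1.6278

Midpoint: k1 = f(t_n, y_n); k2 = f(t_n + h/2, y_n + (h/2)·k1); y_{n+1} = y_n + h·k2.
t=0.000000, y=-1.480000:
  k1 = f(0.000000, -1.480000) = -0.518000
  k2 = f(0.215000, -1.591370) = -0.343632
  y ← -1.480000 + 0.43·(-0.343632) = -1.627762
y(0.43) ≈ -1.6278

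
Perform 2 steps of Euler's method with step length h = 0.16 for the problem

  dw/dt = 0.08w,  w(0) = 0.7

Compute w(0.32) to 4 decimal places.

Euler: w_{n+1} = w_n + h·f(t_n, w_n).
t=0.000000, w=0.700000: f=0.056000 → w ← 0.700000 + 0.16·0.056000 = 0.708960
t=0.160000, w=0.708960: f=0.056717 → w ← 0.708960 + 0.16·0.056717 = 0.718035
w(0.32) ≈ 0.7180

0.7180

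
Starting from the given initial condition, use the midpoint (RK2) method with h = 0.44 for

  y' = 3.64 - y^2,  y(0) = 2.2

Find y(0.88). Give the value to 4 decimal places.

Midpoint: k1 = f(t_n, y_n); k2 = f(t_n + h/2, y_n + (h/2)·k1); y_{n+1} = y_n + h·k2.
t=0.000000, y=2.200000:
  k1 = f(0.000000, 2.200000) = -1.200000
  k2 = f(0.220000, 1.936000) = -0.108096
  y ← 2.200000 + 0.44·(-0.108096) = 2.152438
t=0.440000, y=2.152438:
  k1 = f(0.440000, 2.152438) = -0.992988
  k2 = f(0.660000, 1.933980) = -0.100280
  y ← 2.152438 + 0.44·(-0.100280) = 2.108315
y(0.88) ≈ 2.1083

2.1083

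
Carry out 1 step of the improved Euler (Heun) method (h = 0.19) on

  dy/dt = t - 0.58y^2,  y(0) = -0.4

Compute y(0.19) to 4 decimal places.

Heun: k1 = f(t_n, y_n); k2 = f(t_n + h, y_n + h·k1); y_{n+1} = y_n + (h/2)·(k1 + k2).
t=0.000000, y=-0.400000:
  k1 = f(0.000000, -0.400000) = -0.092800
  k2 = f(0.190000, -0.417632) = 0.088838
  y ← -0.400000 + (0.19/2)·(-0.092800 + 0.088838) = -0.400376
y(0.19) ≈ -0.4004

-0.4004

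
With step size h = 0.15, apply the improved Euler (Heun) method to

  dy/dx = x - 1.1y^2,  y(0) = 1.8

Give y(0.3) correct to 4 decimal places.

1.1803

Heun: k1 = f(x_n, y_n); k2 = f(x_n + h, y_n + h·k1); y_{n+1} = y_n + (h/2)·(k1 + k2).
x=0.000000, y=1.800000:
  k1 = f(0.000000, 1.800000) = -3.564000
  k2 = f(0.150000, 1.265400) = -1.611361
  y ← 1.800000 + (0.15/2)·(-3.564000 + (-1.611361)) = 1.411848
x=0.150000, y=1.411848:
  k1 = f(0.150000, 1.411848) = -2.042646
  k2 = f(0.300000, 1.105451) = -1.044224
  y ← 1.411848 + (0.15/2)·(-2.042646 + (-1.044224)) = 1.180333
y(0.3) ≈ 1.1803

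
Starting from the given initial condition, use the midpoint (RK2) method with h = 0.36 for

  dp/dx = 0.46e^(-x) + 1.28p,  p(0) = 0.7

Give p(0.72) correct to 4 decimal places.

2.1184

Midpoint: k1 = f(x_n, p_n); k2 = f(x_n + h/2, p_n + (h/2)·k1); p_{n+1} = p_n + h·k2.
x=0.000000, p=0.700000:
  k1 = f(0.000000, 0.700000) = 1.356000
  k2 = f(0.180000, 0.944080) = 1.592647
  p ← 0.700000 + 0.36·1.592647 = 1.273353
x=0.360000, p=1.273353:
  k1 = f(0.360000, 1.273353) = 1.950823
  k2 = f(0.540000, 1.624501) = 2.347425
  p ← 1.273353 + 0.36·2.347425 = 2.118426
p(0.72) ≈ 2.1184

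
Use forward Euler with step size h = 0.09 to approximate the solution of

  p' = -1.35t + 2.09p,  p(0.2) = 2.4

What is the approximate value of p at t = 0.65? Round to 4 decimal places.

Euler: p_{n+1} = p_n + h·f(t_n, p_n).
t=0.200000, p=2.400000: f=4.746000 → p ← 2.400000 + 0.09·4.746000 = 2.827140
t=0.290000, p=2.827140: f=5.517223 → p ← 2.827140 + 0.09·5.517223 = 3.323690
t=0.380000, p=3.323690: f=6.433512 → p ← 3.323690 + 0.09·6.433512 = 3.902706
t=0.470000, p=3.902706: f=7.522156 → p ← 3.902706 + 0.09·7.522156 = 4.579700
t=0.560000, p=4.579700: f=8.815573 → p ← 4.579700 + 0.09·8.815573 = 5.373102
p(0.65) ≈ 5.3731

5.3731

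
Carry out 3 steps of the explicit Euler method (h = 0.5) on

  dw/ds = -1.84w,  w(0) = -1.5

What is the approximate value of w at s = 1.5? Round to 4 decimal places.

Euler: w_{n+1} = w_n + h·f(s_n, w_n).
s=0.000000, w=-1.500000: f=2.760000 → w ← -1.500000 + 0.5·2.760000 = -0.120000
s=0.500000, w=-0.120000: f=0.220800 → w ← -0.120000 + 0.5·0.220800 = -0.009600
s=1.000000, w=-0.009600: f=0.017664 → w ← -0.009600 + 0.5·0.017664 = -0.000768
w(1.5) ≈ -0.0008

-0.0008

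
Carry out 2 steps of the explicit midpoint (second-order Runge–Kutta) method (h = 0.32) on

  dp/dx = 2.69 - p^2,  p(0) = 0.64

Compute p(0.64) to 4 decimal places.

Midpoint: k1 = f(x_n, p_n); k2 = f(x_n + h/2, p_n + (h/2)·k1); p_{n+1} = p_n + h·k2.
x=0.000000, p=0.640000:
  k1 = f(0.000000, 0.640000) = 2.280400
  k2 = f(0.160000, 1.004864) = 1.680248
  p ← 0.640000 + 0.32·1.680248 = 1.177679
x=0.320000, p=1.177679:
  k1 = f(0.320000, 1.177679) = 1.303071
  k2 = f(0.480000, 1.386171) = 0.768530
  p ← 1.177679 + 0.32·0.768530 = 1.423609
p(0.64) ≈ 1.4236

1.4236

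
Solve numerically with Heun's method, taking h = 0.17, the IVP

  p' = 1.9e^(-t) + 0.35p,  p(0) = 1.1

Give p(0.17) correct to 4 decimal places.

Heun: k1 = f(t_n, p_n); k2 = f(t_n + h, p_n + h·k1); p_{n+1} = p_n + (h/2)·(k1 + k2).
t=0.000000, p=1.100000:
  k1 = f(0.000000, 1.100000) = 2.285000
  k2 = f(0.170000, 1.488450) = 2.123921
  p ← 1.100000 + (0.17/2)·(2.285000 + 2.123921) = 1.474758
p(0.17) ≈ 1.4748

1.4748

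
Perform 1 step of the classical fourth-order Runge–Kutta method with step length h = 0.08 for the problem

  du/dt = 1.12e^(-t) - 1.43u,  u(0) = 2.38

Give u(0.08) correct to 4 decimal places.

2.2040

RK4: k1 = f(t_n, u_n); k2 = f(t_n + h/2, u_n + (h/2)·k1); k3 = f(t_n + h/2, u_n + (h/2)·k2); k4 = f(t_n + h, u_n + h·k3); u_{n+1} = u_n + (h/6)·(k1 + 2k2 + 2k3 + k4).
t=0.000000, u=2.380000:
  k1 = f(0.000000, 2.380000) = -2.283400
  k2 = f(0.040000, 2.288664) = -2.196705
  k3 = f(0.040000, 2.292132) = -2.201664
  k4 = f(0.080000, 2.203867) = -2.117639
  u ← 2.380000 + (0.08/6)·(k1 + 2k2 + 2k3 + k4) = 2.204030
u(0.08) ≈ 2.2040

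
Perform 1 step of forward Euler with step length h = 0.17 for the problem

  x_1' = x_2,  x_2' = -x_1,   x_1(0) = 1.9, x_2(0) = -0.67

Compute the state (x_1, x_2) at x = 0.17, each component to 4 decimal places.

1.7861, -0.9930

Euler on (x_1,x_2): x_1_{n+1} = x_1_n + h·x_1', x_2_{n+1} = x_2_n + h·x_2'.
0.000000: (1.900000, -0.670000); f=(-0.670000, -1.900000) → (1.786100, -0.993000)
(x_1(0.17), x_2(0.17)) ≈ (1.7861, -0.9930)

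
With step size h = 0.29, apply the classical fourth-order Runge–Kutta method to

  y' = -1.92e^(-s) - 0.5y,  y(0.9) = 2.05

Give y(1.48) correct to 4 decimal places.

1.2399

RK4: k1 = f(s_n, y_n); k2 = f(s_n + h/2, y_n + (h/2)·k1); k3 = f(s_n + h/2, y_n + (h/2)·k2); k4 = f(s_n + h, y_n + h·k3); y_{n+1} = y_n + (h/6)·(k1 + 2k2 + 2k3 + k4).
s=0.900000, y=2.050000:
  k1 = f(0.900000, 2.050000) = -1.805614
  k2 = f(1.045000, 1.788186) = -1.569341
  k3 = f(1.045000, 1.822446) = -1.586471
  k4 = f(1.190000, 1.589923) = -1.379067
  y ← 2.050000 + (0.29/6)·(k1 + 2k2 + 2k3 + k4) = 1.591012
s=1.190000, y=1.591012:
  k1 = f(1.190000, 1.591012) = -1.379611
  k2 = f(1.335000, 1.390968) = -1.200748
  k3 = f(1.335000, 1.416903) = -1.213715
  k4 = f(1.480000, 1.239034) = -1.056582
  y ← 1.591012 + (0.29/6)·(k1 + 2k2 + 2k3 + k4) = 1.239865
y(1.48) ≈ 1.2399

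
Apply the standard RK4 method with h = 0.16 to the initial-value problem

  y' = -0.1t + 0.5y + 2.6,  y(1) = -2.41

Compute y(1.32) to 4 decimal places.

-1.9660

RK4: k1 = f(t_n, y_n); k2 = f(t_n + h/2, y_n + (h/2)·k1); k3 = f(t_n + h/2, y_n + (h/2)·k2); k4 = f(t_n + h, y_n + h·k3); y_{n+1} = y_n + (h/6)·(k1 + 2k2 + 2k3 + k4).
t=1.000000, y=-2.410000:
  k1 = f(1.000000, -2.410000) = 1.295000
  k2 = f(1.080000, -2.306400) = 1.338800
  k3 = f(1.080000, -2.302896) = 1.340552
  k4 = f(1.160000, -2.195512) = 1.386244
  y ← -2.410000 + (0.16/6)·(k1 + 2k2 + 2k3 + k4) = -2.195601
t=1.160000, y=-2.195601:
  k1 = f(1.160000, -2.195601) = 1.386199
  k2 = f(1.240000, -2.084705) = 1.433647
  k3 = f(1.240000, -2.080910) = 1.435545
  k4 = f(1.320000, -1.965914) = 1.485043
  y ← -2.195601 + (0.16/6)·(k1 + 2k2 + 2k3 + k4) = -1.966011
y(1.32) ≈ -1.9660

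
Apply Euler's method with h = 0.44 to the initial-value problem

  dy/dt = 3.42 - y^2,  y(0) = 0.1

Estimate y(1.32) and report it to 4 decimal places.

Euler: y_{n+1} = y_n + h·f(t_n, y_n).
t=0.000000, y=0.100000: f=3.410000 → y ← 0.100000 + 0.44·3.410000 = 1.600400
t=0.440000, y=1.600400: f=0.858720 → y ← 1.600400 + 0.44·0.858720 = 1.978237
t=0.880000, y=1.978237: f=-0.493421 → y ← 1.978237 + 0.44·(-0.493421) = 1.761132
y(1.32) ≈ 1.7611

1.7611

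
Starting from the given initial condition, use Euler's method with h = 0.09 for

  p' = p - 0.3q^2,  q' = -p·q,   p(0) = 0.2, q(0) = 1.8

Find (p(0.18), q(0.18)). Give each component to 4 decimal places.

0.0579, 1.7468

Euler on (p,q): p_{n+1} = p_n + h·p', q_{n+1} = q_n + h·q'.
0.000000: (0.200000, 1.800000); f=(-0.772000, -0.360000) → (0.130520, 1.767600)
0.090000: (0.130520, 1.767600); f=(-0.806803, -0.230707) → (0.057908, 1.746836)
(p(0.18), q(0.18)) ≈ (0.0579, 1.7468)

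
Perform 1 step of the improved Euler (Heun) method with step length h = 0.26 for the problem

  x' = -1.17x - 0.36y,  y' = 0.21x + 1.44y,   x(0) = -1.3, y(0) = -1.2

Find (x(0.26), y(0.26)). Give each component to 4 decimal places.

-0.8451, -1.8038

Heun on (x,y): k1 = f(s_n, state_n); k2 = f(s_n + h, state_n + h·k1); state_{n+1} = state_n + (h/2)·(k1 + k2).
0.000000: (-1.300000, -1.200000)
  k1 = (1.953000, -2.001000)
  predictor → (-0.792220, -1.720260)
  k2 = (1.546191, -2.643541)
  → (-0.845105, -1.803790)
(x(0.26), y(0.26)) ≈ (-0.8451, -1.8038)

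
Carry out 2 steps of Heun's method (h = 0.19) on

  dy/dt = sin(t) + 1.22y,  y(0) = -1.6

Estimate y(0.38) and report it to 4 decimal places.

Heun: k1 = f(t_n, y_n); k2 = f(t_n + h, y_n + h·k1); y_{n+1} = y_n + (h/2)·(k1 + k2).
t=0.000000, y=-1.600000:
  k1 = f(0.000000, -1.600000) = -1.952000
  k2 = f(0.190000, -1.970880) = -2.215615
  y ← -1.600000 + (0.19/2)·(-1.952000 + (-2.215615)) = -1.995923
t=0.190000, y=-1.995923:
  k1 = f(0.190000, -1.995923) = -2.246168
  k2 = f(0.380000, -2.422695) = -2.584768
  y ← -1.995923 + (0.19/2)·(-2.246168 + (-2.584768)) = -2.454862
y(0.38) ≈ -2.4549

-2.4549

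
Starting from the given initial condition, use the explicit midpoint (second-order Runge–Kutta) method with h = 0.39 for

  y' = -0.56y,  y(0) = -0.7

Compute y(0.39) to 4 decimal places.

-0.5638

Midpoint: k1 = f(t_n, y_n); k2 = f(t_n + h/2, y_n + (h/2)·k1); y_{n+1} = y_n + h·k2.
t=0.000000, y=-0.700000:
  k1 = f(0.000000, -0.700000) = 0.392000
  k2 = f(0.195000, -0.623560) = 0.349194
  y ← -0.700000 + 0.39·0.349194 = -0.563814
y(0.39) ≈ -0.5638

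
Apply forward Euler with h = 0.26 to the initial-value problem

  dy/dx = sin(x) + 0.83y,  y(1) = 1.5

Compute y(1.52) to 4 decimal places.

2.7308

Euler: y_{n+1} = y_n + h·f(x_n, y_n).
x=1.000000, y=1.500000: f=2.086471 → y ← 1.500000 + 0.26·2.086471 = 2.042482
x=1.260000, y=2.042482: f=2.647351 → y ← 2.042482 + 0.26·2.647351 = 2.730794
y(1.52) ≈ 2.7308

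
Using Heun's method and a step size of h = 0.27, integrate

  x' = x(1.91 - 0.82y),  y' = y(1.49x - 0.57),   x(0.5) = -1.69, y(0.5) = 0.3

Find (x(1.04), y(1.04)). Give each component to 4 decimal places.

-4.3802, 0.0863

Heun on (x,y): k1 = f(t_n, state_n); k2 = f(t_n + h, state_n + h·k1); state_{n+1} = state_n + (h/2)·(k1 + k2).
0.500000: (-1.690000, 0.300000)
  k1 = (-2.812160, -0.926430)
  predictor → (-2.449283, 0.049864)
  k2 = (-4.577984, -0.210397)
  → (-2.687669, 0.146528)
0.770000: (-2.687669, 0.146528)
  k1 = (-4.810516, -0.670312)
  predictor → (-3.986509, -0.034456)
  k2 = (-7.726867, 0.224305)
  → (-4.380216, 0.086317)
(x(1.04), y(1.04)) ≈ (-4.3802, 0.0863)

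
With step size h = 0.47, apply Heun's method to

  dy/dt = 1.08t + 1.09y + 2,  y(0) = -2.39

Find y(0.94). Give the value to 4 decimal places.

-2.7194

Heun: k1 = f(t_n, y_n); k2 = f(t_n + h, y_n + h·k1); y_{n+1} = y_n + (h/2)·(k1 + k2).
t=0.000000, y=-2.390000:
  k1 = f(0.000000, -2.390000) = -0.605100
  k2 = f(0.470000, -2.674397) = -0.407493
  y ← -2.390000 + (0.47/2)·(-0.605100 + (-0.407493)) = -2.627959
t=0.470000, y=-2.627959:
  k1 = f(0.470000, -2.627959) = -0.356876
  k2 = f(0.940000, -2.795691) = -0.032103
  y ← -2.627959 + (0.47/2)·(-0.356876 + (-0.032103)) = -2.719369
y(0.94) ≈ -2.7194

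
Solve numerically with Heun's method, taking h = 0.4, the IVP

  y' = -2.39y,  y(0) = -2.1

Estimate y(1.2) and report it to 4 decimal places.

Heun: k1 = f(t_n, y_n); k2 = f(t_n + h, y_n + h·k1); y_{n+1} = y_n + (h/2)·(k1 + k2).
t=0.000000, y=-2.100000:
  k1 = f(0.000000, -2.100000) = 5.019000
  k2 = f(0.400000, -0.092400) = 0.220836
  y ← -2.100000 + (0.4/2)·(5.019000 + 0.220836) = -1.052033
t=0.400000, y=-1.052033:
  k1 = f(0.400000, -1.052033) = 2.514358
  k2 = f(0.800000, -0.046289) = 0.110632
  y ← -1.052033 + (0.4/2)·(2.514358 + 0.110632) = -0.527035
t=0.800000, y=-0.527035:
  k1 = f(0.800000, -0.527035) = 1.259613
  k2 = f(1.200000, -0.023190) = 0.055423
  y ← -0.527035 + (0.4/2)·(1.259613 + 0.055423) = -0.264028
y(1.2) ≈ -0.2640

-0.2640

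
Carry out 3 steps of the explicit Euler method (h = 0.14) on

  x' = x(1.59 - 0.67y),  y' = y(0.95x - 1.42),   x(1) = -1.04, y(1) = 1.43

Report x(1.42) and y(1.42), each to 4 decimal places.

-1.4948, 0.3889

Euler on (x,y): x_{n+1} = x_n + h·x', y_{n+1} = y_n + h·y'.
1.000000: (-1.040000, 1.430000); f=(-0.657176, -3.443440) → (-1.132005, 0.947918)
1.140000: (-1.132005, 0.947918); f=(-1.080945, -2.365440) → (-1.283337, 0.616757)
1.280000: (-1.283337, 0.616757); f=(-1.510196, -1.627726) → (-1.494764, 0.388875)
(x(1.42), y(1.42)) ≈ (-1.4948, 0.3889)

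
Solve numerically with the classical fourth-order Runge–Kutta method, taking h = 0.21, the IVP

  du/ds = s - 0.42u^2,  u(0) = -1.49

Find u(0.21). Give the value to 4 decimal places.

-1.6911

RK4: k1 = f(s_n, u_n); k2 = f(s_n + h/2, u_n + (h/2)·k1); k3 = f(s_n + h/2, u_n + (h/2)·k2); k4 = f(s_n + h, u_n + h·k3); u_{n+1} = u_n + (h/6)·(k1 + 2k2 + 2k3 + k4).
s=0.000000, u=-1.490000:
  k1 = f(0.000000, -1.490000) = -0.932442
  k2 = f(0.105000, -1.587906) = -0.954008
  k3 = f(0.105000, -1.590171) = -0.957030
  k4 = f(0.210000, -1.690976) = -0.990948
  u ← -1.490000 + (0.21/6)·(k1 + 2k2 + 2k3 + k4) = -1.691091
u(0.21) ≈ -1.6911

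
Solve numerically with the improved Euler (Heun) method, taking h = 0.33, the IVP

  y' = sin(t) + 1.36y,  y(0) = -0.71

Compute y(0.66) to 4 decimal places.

Heun: k1 = f(t_n, y_n); k2 = f(t_n + h, y_n + h·k1); y_{n+1} = y_n + (h/2)·(k1 + k2).
t=0.000000, y=-0.710000:
  k1 = f(0.000000, -0.710000) = -0.965600
  k2 = f(0.330000, -1.028648) = -1.074918
  y ← -0.710000 + (0.33/2)·(-0.965600 + (-1.074918)) = -1.046686
t=0.330000, y=-1.046686:
  k1 = f(0.330000, -1.046686) = -1.099449
  k2 = f(0.660000, -1.409504) = -1.303808
  y ← -1.046686 + (0.33/2)·(-1.099449 + (-1.303808)) = -1.443223
y(0.66) ≈ -1.4432

-1.4432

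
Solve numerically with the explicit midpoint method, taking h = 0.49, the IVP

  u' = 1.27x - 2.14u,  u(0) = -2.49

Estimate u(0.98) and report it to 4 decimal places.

-0.2515

Midpoint: k1 = f(x_n, u_n); k2 = f(x_n + h/2, u_n + (h/2)·k1); u_{n+1} = u_n + h·k2.
x=0.000000, u=-2.490000:
  k1 = f(0.000000, -2.490000) = 5.328600
  k2 = f(0.245000, -1.184493) = 2.845965
  u ← -2.490000 + 0.49·2.845965 = -1.095477
x=0.490000, u=-1.095477:
  k1 = f(0.490000, -1.095477) = 2.966621
  k2 = f(0.735000, -0.368655) = 1.722372
  u ← -1.095477 + 0.49·1.722372 = -0.251515
u(0.98) ≈ -0.2515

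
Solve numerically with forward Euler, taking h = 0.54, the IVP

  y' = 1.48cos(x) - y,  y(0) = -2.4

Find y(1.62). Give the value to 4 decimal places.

Euler: y_{n+1} = y_n + h·f(x_n, y_n).
x=0.000000, y=-2.400000: f=3.880000 → y ← -2.400000 + 0.54·3.880000 = -0.304800
x=0.540000, y=-0.304800: f=1.574209 → y ← -0.304800 + 0.54·1.574209 = 0.545273
x=1.080000, y=0.545273: f=0.152293 → y ← 0.545273 + 0.54·0.152293 = 0.627511
y(1.62) ≈ 0.6275

0.6275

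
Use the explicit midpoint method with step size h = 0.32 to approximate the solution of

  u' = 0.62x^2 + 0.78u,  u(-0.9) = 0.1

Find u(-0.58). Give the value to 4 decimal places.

Midpoint: k1 = f(x_n, u_n); k2 = f(x_n + h/2, u_n + (h/2)·k1); u_{n+1} = u_n + h·k2.
x=-0.900000, u=0.100000:
  k1 = f(-0.900000, 0.100000) = 0.580200
  k2 = f(-0.740000, 0.192832) = 0.489921
  u ← 0.100000 + 0.32·0.489921 = 0.256775
u(-0.58) ≈ 0.2568

0.2568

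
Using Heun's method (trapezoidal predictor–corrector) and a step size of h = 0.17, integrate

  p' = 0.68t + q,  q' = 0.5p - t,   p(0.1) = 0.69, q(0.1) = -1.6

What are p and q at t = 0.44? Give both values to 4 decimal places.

Heun on (p,q): k1 = f(t_n, state_n); k2 = f(t_n + h, state_n + h·k1); state_{n+1} = state_n + (h/2)·(k1 + k2).
0.100000: (0.690000, -1.600000)
  k1 = (-1.532000, 0.245000)
  predictor → (0.429560, -1.558350)
  k2 = (-1.374750, -0.055220)
  → (0.442926, -1.583869)
0.270000: (0.442926, -1.583869)
  k1 = (-1.400269, -0.048537)
  predictor → (0.204881, -1.592120)
  k2 = (-1.292920, -0.337560)
  → (0.214005, -1.616687)
(p(0.44), q(0.44)) ≈ (0.2140, -1.6167)

0.2140, -1.6167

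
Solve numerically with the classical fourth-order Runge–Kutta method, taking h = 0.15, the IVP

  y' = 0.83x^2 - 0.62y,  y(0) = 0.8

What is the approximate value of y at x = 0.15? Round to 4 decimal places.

0.7299

RK4: k1 = f(x_n, y_n); k2 = f(x_n + h/2, y_n + (h/2)·k1); k3 = f(x_n + h/2, y_n + (h/2)·k2); k4 = f(x_n + h, y_n + h·k3); y_{n+1} = y_n + (h/6)·(k1 + 2k2 + 2k3 + k4).
x=0.000000, y=0.800000:
  k1 = f(0.000000, 0.800000) = -0.496000
  k2 = f(0.075000, 0.762800) = -0.468267
  k3 = f(0.075000, 0.764880) = -0.469557
  k4 = f(0.150000, 0.729566) = -0.433656
  y ← 0.800000 + (0.15/6)·(k1 + 2k2 + 2k3 + k4) = 0.729867
y(0.15) ≈ 0.7299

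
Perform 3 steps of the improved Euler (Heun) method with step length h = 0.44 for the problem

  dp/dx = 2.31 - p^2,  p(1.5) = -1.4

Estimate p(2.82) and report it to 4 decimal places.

0.3746

Heun: k1 = f(x_n, p_n); k2 = f(x_n + h, p_n + h·k1); p_{n+1} = p_n + (h/2)·(k1 + k2).
x=1.500000, p=-1.400000:
  k1 = f(1.500000, -1.400000) = 0.350000
  k2 = f(1.940000, -1.246000) = 0.757484
  p ← -1.400000 + (0.44/2)·(0.350000 + 0.757484) = -1.156354
x=1.940000, p=-1.156354:
  k1 = f(1.940000, -1.156354) = 0.972847
  k2 = f(2.380000, -0.728301) = 1.779578
  p ← -1.156354 + (0.44/2)·(0.972847 + 1.779578) = -0.550820
x=2.380000, p=-0.550820:
  k1 = f(2.380000, -0.550820) = 2.006597
  k2 = f(2.820000, 0.332083) = 2.199721
  p ← -0.550820 + (0.44/2)·(2.006597 + 2.199721) = 0.374570
p(2.82) ≈ 0.3746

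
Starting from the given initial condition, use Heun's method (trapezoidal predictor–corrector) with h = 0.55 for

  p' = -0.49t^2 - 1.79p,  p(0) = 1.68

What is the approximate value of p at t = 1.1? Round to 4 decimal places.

Heun: k1 = f(t_n, p_n); k2 = f(t_n + h, p_n + h·k1); p_{n+1} = p_n + (h/2)·(k1 + k2).
t=0.000000, p=1.680000:
  k1 = f(0.000000, 1.680000) = -3.007200
  k2 = f(0.550000, 0.026040) = -0.194837
  p ← 1.680000 + (0.55/2)·(-3.007200 + (-0.194837)) = 0.799440
t=0.550000, p=0.799440:
  k1 = f(0.550000, 0.799440) = -1.579222
  k2 = f(1.100000, -0.069132) = -0.469153
  p ← 0.799440 + (0.55/2)·(-1.579222 + (-0.469153)) = 0.236137
p(1.1) ≈ 0.2361

0.2361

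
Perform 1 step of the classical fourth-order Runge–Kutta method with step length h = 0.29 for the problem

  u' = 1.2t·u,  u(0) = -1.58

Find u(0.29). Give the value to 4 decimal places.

-1.6618

RK4: k1 = f(t_n, u_n); k2 = f(t_n + h/2, u_n + (h/2)·k1); k3 = f(t_n + h/2, u_n + (h/2)·k2); k4 = f(t_n + h, u_n + h·k3); u_{n+1} = u_n + (h/6)·(k1 + 2k2 + 2k3 + k4).
t=0.000000, u=-1.580000:
  k1 = f(0.000000, -1.580000) = 0.000000
  k2 = f(0.145000, -1.580000) = -0.274920
  k3 = f(0.145000, -1.619863) = -0.281856
  k4 = f(0.290000, -1.661738) = -0.578285
  u ← -1.580000 + (0.29/6)·(k1 + 2k2 + 2k3 + k4) = -1.661772
u(0.29) ≈ -1.6618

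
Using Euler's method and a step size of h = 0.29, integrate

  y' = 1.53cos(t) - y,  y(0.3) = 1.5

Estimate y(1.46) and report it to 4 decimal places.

1.0926

Euler: y_{n+1} = y_n + h·f(t_n, y_n).
t=0.300000, y=1.500000: f=-0.038335 → y ← 1.500000 + 0.29·(-0.038335) = 1.488883
t=0.590000, y=1.488883: f=-0.217544 → y ← 1.488883 + 0.29·(-0.217544) = 1.425795
t=0.880000, y=1.425795: f=-0.450954 → y ← 1.425795 + 0.29·(-0.450954) = 1.295019
t=1.170000, y=1.295019: f=-0.698086 → y ← 1.295019 + 0.29·(-0.698086) = 1.092573
y(1.46) ≈ 1.0926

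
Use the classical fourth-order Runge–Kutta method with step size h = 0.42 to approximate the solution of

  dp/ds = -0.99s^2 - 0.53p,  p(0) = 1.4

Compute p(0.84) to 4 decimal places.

0.7213

RK4: k1 = f(s_n, p_n); k2 = f(s_n + h/2, p_n + (h/2)·k1); k3 = f(s_n + h/2, p_n + (h/2)·k2); k4 = f(s_n + h, p_n + h·k3); p_{n+1} = p_n + (h/6)·(k1 + 2k2 + 2k3 + k4).
s=0.000000, p=1.400000:
  k1 = f(0.000000, 1.400000) = -0.742000
  k2 = f(0.210000, 1.244180) = -0.703074
  k3 = f(0.210000, 1.252354) = -0.707407
  k4 = f(0.420000, 1.102889) = -0.759167
  p ← 1.400000 + (0.42/6)·(k1 + 2k2 + 2k3 + k4) = 1.097451
s=0.420000, p=1.097451:
  k1 = f(0.420000, 1.097451) = -0.756285
  k2 = f(0.630000, 0.938631) = -0.890405
  k3 = f(0.630000, 0.910466) = -0.875478
  k4 = f(0.840000, 0.729750) = -1.085312
  p ← 1.097451 + (0.42/6)·(k1 + 2k2 + 2k3 + k4) = 0.721315
p(0.84) ≈ 0.7213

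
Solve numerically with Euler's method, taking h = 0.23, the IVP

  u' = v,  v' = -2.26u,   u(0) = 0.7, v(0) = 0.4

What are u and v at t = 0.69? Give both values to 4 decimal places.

Euler on (u,v): u_{n+1} = u_n + h·u', v_{n+1} = v_n + h·v'.
0.000000: (0.700000, 0.400000); f=(0.400000, -1.582000) → (0.792000, 0.036140)
0.230000: (0.792000, 0.036140); f=(0.036140, -1.789920) → (0.800312, -0.375542)
0.460000: (0.800312, -0.375542); f=(-0.375542, -1.808706) → (0.713938, -0.791544)
(u(0.69), v(0.69)) ≈ (0.7139, -0.7915)

0.7139, -0.7915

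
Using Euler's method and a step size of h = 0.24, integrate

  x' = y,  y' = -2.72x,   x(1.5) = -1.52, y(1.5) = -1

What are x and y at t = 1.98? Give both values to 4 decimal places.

-1.7619, 1.1412

Euler on (x,y): x_{n+1} = x_n + h·x', y_{n+1} = y_n + h·y'.
1.500000: (-1.520000, -1.000000); f=(-1.000000, 4.134400) → (-1.760000, -0.007744)
1.740000: (-1.760000, -0.007744); f=(-0.007744, 4.787200) → (-1.761859, 1.141184)
(x(1.98), y(1.98)) ≈ (-1.7619, 1.1412)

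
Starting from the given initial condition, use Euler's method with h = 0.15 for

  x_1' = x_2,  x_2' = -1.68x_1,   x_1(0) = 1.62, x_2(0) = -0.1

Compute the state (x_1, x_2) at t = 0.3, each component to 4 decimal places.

Euler on (x_1,x_2): x_1_{n+1} = x_1_n + h·x_1', x_2_{n+1} = x_2_n + h·x_2'.
0.000000: (1.620000, -0.100000); f=(-0.100000, -2.721600) → (1.605000, -0.508240)
0.150000: (1.605000, -0.508240); f=(-0.508240, -2.696400) → (1.528764, -0.912700)
(x_1(0.3), x_2(0.3)) ≈ (1.5288, -0.9127)

1.5288, -0.9127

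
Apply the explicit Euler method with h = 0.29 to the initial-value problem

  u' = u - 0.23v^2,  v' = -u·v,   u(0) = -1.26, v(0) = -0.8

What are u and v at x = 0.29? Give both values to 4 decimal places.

-1.6681, -1.0923

Euler on (u,v): u_{n+1} = u_n + h·u', v_{n+1} = v_n + h·v'.
0.000000: (-1.260000, -0.800000); f=(-1.407200, -1.008000) → (-1.668088, -1.092320)
(u(0.29), v(0.29)) ≈ (-1.6681, -1.0923)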